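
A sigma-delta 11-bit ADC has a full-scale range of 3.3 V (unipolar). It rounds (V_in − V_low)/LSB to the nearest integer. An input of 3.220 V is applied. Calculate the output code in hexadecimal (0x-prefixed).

LSB = 3.3 V / 2048 = 1.611 mV.
(3.220 − 0) / 0.00161133 = 1998.352 LSBs.
round(1998.352) = 1998.
In hexadecimal (0x-prefixed): 0x7CE.

code 0x7CE (decimal 1998)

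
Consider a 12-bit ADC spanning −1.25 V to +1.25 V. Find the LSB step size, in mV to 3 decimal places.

0.610 mV

Full-scale span = 2.5 V.
LSB = 2.5 / 2^12 = 2.5 / 4096 = 0.000610352 V = 0.610 mV.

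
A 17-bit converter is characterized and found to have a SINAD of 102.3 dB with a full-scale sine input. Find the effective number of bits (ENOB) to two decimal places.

ENOB = (SINAD − 1.76) / 6.02 = (102.3 − 1.76)/6.02 = 16.701.

16.70 bits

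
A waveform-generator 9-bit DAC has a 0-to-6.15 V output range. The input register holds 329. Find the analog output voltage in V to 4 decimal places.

3.9519 V

LSB = 6.15 V / 2^9 = 12.012 mV.
V_out = 0 + 329 × 0.0120117 V = 3.95186 V.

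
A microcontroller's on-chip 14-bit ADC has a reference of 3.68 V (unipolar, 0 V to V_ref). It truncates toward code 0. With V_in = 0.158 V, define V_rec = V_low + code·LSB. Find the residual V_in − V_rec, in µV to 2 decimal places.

99.61 µV

Step size: 3.68 V ÷ 2^14 = 224.61 µV.
Scaled input = 703.4435 LSBs, so code = 703.
Reconstructed: 0.15790039 V.
Error = 0.158 − 0.15790039 = 9.96094e-05 V = 99.61 µV.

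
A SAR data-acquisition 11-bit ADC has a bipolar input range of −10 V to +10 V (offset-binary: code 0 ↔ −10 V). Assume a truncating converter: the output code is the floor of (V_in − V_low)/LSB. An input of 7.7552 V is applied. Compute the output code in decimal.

Full-scale span = 20 V; LSB = 20/2^11 = 9.766 mV.
(V_in − V_low)/LSB = (7.7552 − (−10)) / 0.00976562 = 1818.132.
⌊·⌋(1818.132) = 1818.

code 1818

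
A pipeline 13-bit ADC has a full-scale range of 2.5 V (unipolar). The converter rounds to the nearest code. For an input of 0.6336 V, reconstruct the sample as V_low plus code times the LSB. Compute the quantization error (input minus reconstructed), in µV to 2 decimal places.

55.08 µV

LSB = 2.5/2^13 = 305.18 µV.
(0.6336 − 0)/0.000305176 = 2076.1805; round gives code 2076.
Reconstructed: 0.63354492 V.
Error = 0.6336 − 0.63354492 = 5.50781e-05 V = 55.08 µV.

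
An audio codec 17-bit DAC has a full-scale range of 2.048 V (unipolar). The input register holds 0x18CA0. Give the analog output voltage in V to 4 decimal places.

1.5865 V

LSB = 2.048 V / 2^17 = 15.62 µV.
Code 0x18CA0 = 101536 decimal.
V_out = 0 + 101536 × 1.5625e-05 V = 1.5865 V.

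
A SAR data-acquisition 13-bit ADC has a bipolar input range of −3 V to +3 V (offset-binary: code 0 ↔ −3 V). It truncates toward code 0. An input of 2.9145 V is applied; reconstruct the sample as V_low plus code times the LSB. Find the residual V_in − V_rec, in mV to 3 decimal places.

LSB = 6/2^13 = 0.732 mV.
(V_in − V_low)/LSB = (2.9145 − (−3))/0.000732422 = 8075.2640 → code 8075 (floor).
Code 8075 maps back to (−3) + 8075×0.000732422 V = 2.9143066 V.
V_in − V_rec = 0.000193359 V = 0.193 mV.

0.193 mV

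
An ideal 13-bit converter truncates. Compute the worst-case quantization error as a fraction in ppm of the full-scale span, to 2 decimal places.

122.07 ppm

Truncating → worst-case error = 1 LSB = V_FS/2^13, so 1e+06/8192 = 122.07 ppm of full scale.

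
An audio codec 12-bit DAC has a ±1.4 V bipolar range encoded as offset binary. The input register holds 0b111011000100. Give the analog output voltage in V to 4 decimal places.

LSB = 2.8 V / 2^12 = 0.684 mV.
Code 0b111011000100 = 3780 decimal.
V_out = (−1.4) + 3780 × 0.000683594 V = 1.18398 V.

1.1840 V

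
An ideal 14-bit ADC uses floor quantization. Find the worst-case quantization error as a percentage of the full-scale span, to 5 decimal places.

Truncating → worst-case error = 1 LSB = V_FS/2^14, so 100/16384 = 0.00610352 % of full scale.

0.00610 %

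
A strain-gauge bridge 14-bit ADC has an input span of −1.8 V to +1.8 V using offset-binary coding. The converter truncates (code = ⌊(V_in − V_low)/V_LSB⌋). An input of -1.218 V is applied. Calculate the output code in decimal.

LSB = 3.6 V / 16384 = 219.73 µV.
(V_in − V_low)/LSB = (-1.218 − (−1.8)) / 0.000219727 = 2648.747.
Floor → code 2648.

code 2648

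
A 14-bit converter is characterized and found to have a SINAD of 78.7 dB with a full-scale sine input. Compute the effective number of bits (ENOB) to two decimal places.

ENOB = (SINAD − 1.76) / 6.02 = (78.7 − 1.76)/6.02 = 12.781.

12.78 bits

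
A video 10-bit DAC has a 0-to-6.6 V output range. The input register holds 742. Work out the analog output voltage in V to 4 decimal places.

LSB = 6.6 V / 2^10 = 6.445 mV.
V_out = 0 + 742 × 0.00644531 V = 4.78242 V.

4.7824 V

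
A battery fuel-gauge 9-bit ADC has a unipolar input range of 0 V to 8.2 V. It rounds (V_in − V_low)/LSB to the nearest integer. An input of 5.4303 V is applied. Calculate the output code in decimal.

code 339

LSB = 8.2 V / 512 = 16.016 mV.
(V_in − V_low)/LSB = (5.4303 − 0) / 0.0160156 = 339.063.
Round → code 339.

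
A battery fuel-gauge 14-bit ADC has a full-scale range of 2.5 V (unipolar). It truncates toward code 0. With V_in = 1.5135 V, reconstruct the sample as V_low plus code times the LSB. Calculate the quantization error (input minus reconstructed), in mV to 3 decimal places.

LSB = 2.5/2^14 = 152.59 µV.
Scaled input = 9918.8736 LSBs, so code = 9918.
Code 9918 maps back to 0 + 9918×0.000152588 V = 1.5133667 V.
V_in − V_rec = 0.000133301 V = 0.133 mV.

0.133 mV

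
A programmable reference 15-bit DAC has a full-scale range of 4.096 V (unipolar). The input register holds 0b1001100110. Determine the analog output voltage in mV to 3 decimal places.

76.750 mV

LSB = 4.096 V / 2^15 = 125.00 µV.
Code 0b1001100110 = 614 decimal.
V_out = 0 + 614 × 0.000125 V = 0.07675 V.
= 76.750 mV.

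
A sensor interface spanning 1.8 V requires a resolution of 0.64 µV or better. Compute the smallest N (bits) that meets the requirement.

Number of steps required ≥ 1.8 V / 0.64 µV = 2812500.00.
Need 2^N ≥ 2812500.00; 2^21 = 2097152, 2^22 = 4194304.
Minimum N = 22.

22 bits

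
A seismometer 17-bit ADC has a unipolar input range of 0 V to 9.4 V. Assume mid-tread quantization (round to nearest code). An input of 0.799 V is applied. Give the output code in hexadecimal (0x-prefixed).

code 0x2B85 (decimal 11141)

LSB = 9.4 V / 131072 = 71.72 µV.
(0.799 − 0) / 7.17163e-05 = 11141.120 LSBs.
So the output code is 11141.
In hexadecimal (0x-prefixed): 0x2B85.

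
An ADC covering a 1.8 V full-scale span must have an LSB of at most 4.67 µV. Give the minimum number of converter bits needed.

19 bits

Number of steps required ≥ 1.8 V / 4.67 µV = 385438.97.
Need 2^N ≥ 385438.97; 2^18 = 262144, 2^19 = 524288.
Minimum N = 19.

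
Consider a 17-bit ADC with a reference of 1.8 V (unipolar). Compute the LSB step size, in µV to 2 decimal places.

Full-scale span = 1.8 V.
LSB = 1.8 / 2^17 = 1.8 / 131072 = 1.37329e-05 V = 13.73 µV.

13.73 µV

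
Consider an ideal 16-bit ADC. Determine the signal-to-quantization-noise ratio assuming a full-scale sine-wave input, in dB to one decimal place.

SNR ≈ 6.02·N + 1.76 dB = 6.02·16 + 1.76 = 98.08 dB.

98.1 dB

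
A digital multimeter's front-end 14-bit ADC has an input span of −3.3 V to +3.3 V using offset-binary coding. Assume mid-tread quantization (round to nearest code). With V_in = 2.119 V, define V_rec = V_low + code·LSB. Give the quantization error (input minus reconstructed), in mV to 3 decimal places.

One LSB is 6.6 V / 16384 = 402.83 µV.
(2.119 − (−3.3))/0.000402832 = 13452.2570; round gives code 13452.
Code 13452 maps back to (−3.3) + 13452×0.000402832 V = 2.1188965 V.
Error = 2.119 − 2.1188965 = 0.000103516 V = 0.104 mV.

0.104 mV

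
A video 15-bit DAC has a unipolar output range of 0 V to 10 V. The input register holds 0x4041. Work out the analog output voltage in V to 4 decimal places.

LSB = 10 V / 2^15 = 305.18 µV.
Code 0x4041 = 16449 decimal.
V_out = 0 + 16449 × 0.000305176 V = 5.01984 V.

5.0198 V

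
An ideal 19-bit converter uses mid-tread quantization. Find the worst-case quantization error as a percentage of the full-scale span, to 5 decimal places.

Rounding → worst-case error = ½ LSB = V_FS/2^20, so 100/1048576 = 9.53674e-05 % of full scale.

0.00010 %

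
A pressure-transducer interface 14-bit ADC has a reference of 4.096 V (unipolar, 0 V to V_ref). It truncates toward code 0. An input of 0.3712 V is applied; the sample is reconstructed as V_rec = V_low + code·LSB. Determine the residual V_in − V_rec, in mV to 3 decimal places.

0.200 mV

LSB = 4.096/2^14 = 250.00 µV.
(V_in − V_low)/LSB = (0.3712 − 0)/0.00025 = 1484.8000 → code 1484 (floor).
V_rec = 0 + 1484·0.00025 = 0.371 V.
Difference: 0.0002 V → 0.200 mV.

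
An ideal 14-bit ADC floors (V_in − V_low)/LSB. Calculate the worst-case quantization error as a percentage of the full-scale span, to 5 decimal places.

Truncating → worst-case error = 1 LSB = V_FS/2^14, so 100/16384 = 0.00610352 % of full scale.

0.00610 %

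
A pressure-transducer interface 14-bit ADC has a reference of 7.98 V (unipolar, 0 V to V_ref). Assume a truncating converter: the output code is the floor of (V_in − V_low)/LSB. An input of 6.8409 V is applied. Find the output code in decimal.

Full-scale span = 7.98 V; LSB = 7.98/2^14 = 487.06 µV.
(6.8409 − 0) / 0.000487061 = 14045.276 LSBs.
⌊·⌋(14045.276) = 14045.

code 14045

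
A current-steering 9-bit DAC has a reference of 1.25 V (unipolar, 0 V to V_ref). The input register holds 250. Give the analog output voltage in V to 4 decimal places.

0.6104 V

LSB = 1.25 V / 2^9 = 2.441 mV.
V_out = 0 + 250 × 0.00244141 V = 0.610352 V.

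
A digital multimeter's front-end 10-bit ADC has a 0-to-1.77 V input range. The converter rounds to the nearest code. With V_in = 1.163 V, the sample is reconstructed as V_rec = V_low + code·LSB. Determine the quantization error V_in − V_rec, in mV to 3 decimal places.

-0.291 mV

Step size: 1.77 V ÷ 2^10 = 1.729 mV.
(1.163 − 0)/0.00172852 = 672.8316; round gives code 673.
Reconstructed: 1.163291 V.
Error = 1.163 − 1.163291 = -0.000291016 V = -0.291 mV.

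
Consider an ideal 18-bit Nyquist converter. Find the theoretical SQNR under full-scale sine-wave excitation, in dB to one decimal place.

110.1 dB

SNR ≈ 6.02·N + 1.76 dB = 6.02·18 + 1.76 = 110.12 dB.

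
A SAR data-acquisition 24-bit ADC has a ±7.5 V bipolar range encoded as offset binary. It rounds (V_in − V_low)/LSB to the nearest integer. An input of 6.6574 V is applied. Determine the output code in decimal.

Full-scale span = 15 V; LSB = 15/2^24 = 0.89 µV.
Input sits at 15834783.853 steps above V_low.
So the output code is 15834784.

code 15834784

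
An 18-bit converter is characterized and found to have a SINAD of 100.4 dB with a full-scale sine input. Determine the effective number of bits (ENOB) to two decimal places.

ENOB = (SINAD − 1.76) / 6.02 = (100.4 − 1.76)/6.02 = 16.385.

16.39 bits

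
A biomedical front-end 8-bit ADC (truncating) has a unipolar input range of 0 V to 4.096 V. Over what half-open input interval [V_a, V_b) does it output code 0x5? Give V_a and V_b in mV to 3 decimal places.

LSB = 4.096/2^8 = 16.000 mV.
Code 0x5 = 5 decimal.
V_a = V_low + 5·LSB = 0.08 V; V_b = V_low + 6·LSB = 0.096 V.

[80.000 mV, 96.000 mV)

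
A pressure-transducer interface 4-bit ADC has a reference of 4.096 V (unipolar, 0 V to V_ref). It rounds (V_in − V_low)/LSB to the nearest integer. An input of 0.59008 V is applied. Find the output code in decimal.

LSB = 4.096 V / 16 = 256.000 mV.
Input sits at 2.305 steps above V_low.
Round → code 2.

code 2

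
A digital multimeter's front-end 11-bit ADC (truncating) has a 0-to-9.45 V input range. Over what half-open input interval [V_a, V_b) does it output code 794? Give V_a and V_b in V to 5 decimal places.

[3.66372 V, 3.66833 V)

LSB = 9.45/2^11 = 4.614 mV.
V_a = V_low + 794·LSB = 3.66372 V; V_b = V_low + 795·LSB = 3.66833 V.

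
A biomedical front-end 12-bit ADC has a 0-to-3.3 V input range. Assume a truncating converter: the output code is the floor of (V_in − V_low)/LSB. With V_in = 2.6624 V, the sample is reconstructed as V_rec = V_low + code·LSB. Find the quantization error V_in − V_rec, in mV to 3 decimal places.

Step size: 3.3 V ÷ 2^12 = 0.806 mV.
(V_in − V_low)/LSB = (2.6624 − 0)/0.000805664 = 3304.6032 → code 3304 (floor).
Code 3304 maps back to 0 + 3304×0.000805664 V = 2.6619141 V.
V_in − V_rec = 0.000485937 V = 0.486 mV.

0.486 mV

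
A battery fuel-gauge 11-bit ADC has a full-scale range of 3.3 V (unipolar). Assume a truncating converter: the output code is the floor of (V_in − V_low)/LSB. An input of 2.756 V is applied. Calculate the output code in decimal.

LSB = 3.3 V / 2048 = 1.611 mV.
(V_in − V_low)/LSB = (2.756 − 0) / 0.00161133 = 1710.390.
⌊·⌋(1710.390) = 1710.

code 1710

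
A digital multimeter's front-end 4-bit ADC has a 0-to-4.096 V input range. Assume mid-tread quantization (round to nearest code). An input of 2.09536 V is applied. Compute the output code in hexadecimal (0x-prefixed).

With 16 levels over 4.096 V, one step is 256.000 mV.
(V_in − V_low)/LSB = (2.09536 − 0) / 0.256 = 8.185.
round(8.185) = 8.
In hexadecimal (0x-prefixed): 0x8.

code 0x8 (decimal 8)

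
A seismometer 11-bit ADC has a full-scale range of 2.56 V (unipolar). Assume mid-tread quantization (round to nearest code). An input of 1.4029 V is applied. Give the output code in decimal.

code 1122

LSB = 2.56 V / 2048 = 1.250 mV.
Input sits at 1122.320 steps above V_low.
So the output code is 1122.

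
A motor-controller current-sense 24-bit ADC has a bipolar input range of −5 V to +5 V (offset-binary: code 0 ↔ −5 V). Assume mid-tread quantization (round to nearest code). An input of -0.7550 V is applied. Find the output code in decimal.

With 16777216 levels over 10 V, one step is 0.60 µV.
(V_in − V_low)/LSB = (-0.7550 − (−5)) / 5.96046e-07 = 7121928.192.
round(7121928.192) = 7121928.

code 7121928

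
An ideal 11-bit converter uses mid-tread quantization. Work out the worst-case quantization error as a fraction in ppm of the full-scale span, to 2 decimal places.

244.14 ppm

Rounding → worst-case error = ½ LSB = V_FS/2^12, so 1e+06/4096 = 244.141 ppm of full scale.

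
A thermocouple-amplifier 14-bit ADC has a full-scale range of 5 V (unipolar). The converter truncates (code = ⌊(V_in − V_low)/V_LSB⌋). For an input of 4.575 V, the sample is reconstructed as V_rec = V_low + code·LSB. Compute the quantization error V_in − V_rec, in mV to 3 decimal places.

One LSB is 5 V / 16384 = 305.18 µV.
(4.575 − 0)/0.000305176 = 14991.3600; ⌊·⌋ gives code 14991.
Code 14991 maps back to 0 + 14991×0.000305176 V = 4.5748901 V.
Difference: 0.000109863 V → 0.110 mV.

0.110 mV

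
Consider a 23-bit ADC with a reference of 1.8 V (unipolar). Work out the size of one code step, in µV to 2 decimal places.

Full-scale span = 1.8 V.
LSB = 1.8 / 2^23 = 1.8 / 8388608 = 2.14577e-07 V = 0.21 µV.

0.21 µV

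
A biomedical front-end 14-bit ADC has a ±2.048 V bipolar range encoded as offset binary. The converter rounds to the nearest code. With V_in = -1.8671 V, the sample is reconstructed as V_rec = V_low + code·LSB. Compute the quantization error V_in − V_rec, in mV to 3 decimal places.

-0.100 mV

Step size: 4.096 V ÷ 2^14 = 250.00 µV.
Scaled input = 723.6000 LSBs, so code = 724.
V_rec = (−2.048) + 724·0.00025 = -1.867 V.
Difference: -0.0001 V → -0.100 mV.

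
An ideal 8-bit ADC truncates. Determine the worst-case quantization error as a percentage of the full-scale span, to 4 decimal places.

Truncating → worst-case error = 1 LSB = V_FS/2^8, so 100/256 = 0.390625 % of full scale.

0.3906 %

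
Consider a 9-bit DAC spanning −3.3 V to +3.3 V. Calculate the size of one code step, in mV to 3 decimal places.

Full-scale span = 6.6 V.
LSB = 6.6 / 2^9 = 6.6 / 512 = 0.0128906 V = 12.891 mV.

12.891 mV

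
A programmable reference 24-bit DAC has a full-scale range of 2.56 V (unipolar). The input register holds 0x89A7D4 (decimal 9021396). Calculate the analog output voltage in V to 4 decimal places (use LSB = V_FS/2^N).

LSB = 2.56 V / 2^24 = 0.15 µV.
Code 0x89A7D4 = 9021396 decimal.
V_out = 0 + 9021396 × 1.52588e-07 V = 1.37656 V.

1.3766 V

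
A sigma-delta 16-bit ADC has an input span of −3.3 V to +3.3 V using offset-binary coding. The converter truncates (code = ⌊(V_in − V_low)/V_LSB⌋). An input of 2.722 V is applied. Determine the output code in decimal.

LSB = 6.6 V / 65536 = 100.71 µV.
(V_in − V_low)/LSB = (2.722 − (−3.3)) / 0.000100708 = 59796.635.
Floor → code 59796.

code 59796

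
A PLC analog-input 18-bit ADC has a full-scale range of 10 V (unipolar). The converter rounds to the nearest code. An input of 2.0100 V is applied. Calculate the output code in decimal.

Full-scale span = 10 V; LSB = 10/2^18 = 38.15 µV.
(V_in − V_low)/LSB = (2.0100 − 0) / 3.8147e-05 = 52690.944.
So the output code is 52691.

code 52691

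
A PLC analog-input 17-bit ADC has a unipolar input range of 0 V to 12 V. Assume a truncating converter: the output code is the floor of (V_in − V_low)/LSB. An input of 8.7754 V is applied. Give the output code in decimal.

Full-scale span = 12 V; LSB = 12/2^17 = 91.55 µV.
(8.7754 − 0) / 9.15527e-05 = 95850.769 LSBs.
Floor → code 95850.

code 95850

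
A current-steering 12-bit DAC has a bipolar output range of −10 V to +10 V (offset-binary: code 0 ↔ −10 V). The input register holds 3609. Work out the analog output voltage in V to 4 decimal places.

LSB = 20 V / 2^12 = 4.883 mV.
V_out = (−10) + 3609 × 0.00488281 V = 7.62207 V.

7.6221 V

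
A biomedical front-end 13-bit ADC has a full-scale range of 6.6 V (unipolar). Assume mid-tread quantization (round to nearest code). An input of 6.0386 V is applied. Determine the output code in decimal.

code 7495

Full-scale span = 6.6 V; LSB = 6.6/2^13 = 0.806 mV.
Input sits at 7495.184 steps above V_low.
round(7495.184) = 7495.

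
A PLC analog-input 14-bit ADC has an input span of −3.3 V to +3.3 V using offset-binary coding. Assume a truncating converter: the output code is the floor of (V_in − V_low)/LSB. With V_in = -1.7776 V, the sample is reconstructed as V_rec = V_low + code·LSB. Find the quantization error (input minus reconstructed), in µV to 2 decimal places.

97.75 µV

Step size: 6.6 V ÷ 2^14 = 402.83 µV.
(V_in − V_low)/LSB = (-1.7776 − (−3.3))/0.000402832 = 3779.2427 → code 3779 (floor).
Code 3779 maps back to (−3.3) + 3779×0.000402832 V = -1.7776978 V.
Difference: 9.77539e-05 V → 97.75 µV.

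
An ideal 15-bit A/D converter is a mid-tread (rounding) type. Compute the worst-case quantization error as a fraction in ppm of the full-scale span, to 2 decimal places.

15.26 ppm

Rounding → worst-case error = ½ LSB = V_FS/2^16, so 1e+06/65536 = 15.2588 ppm of full scale.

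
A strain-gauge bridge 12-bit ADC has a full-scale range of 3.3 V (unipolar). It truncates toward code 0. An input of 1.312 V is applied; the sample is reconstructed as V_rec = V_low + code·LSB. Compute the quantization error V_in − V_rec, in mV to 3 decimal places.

0.379 mV

LSB = 3.3/2^12 = 0.806 mV.
(V_in − V_low)/LSB = (1.312 − 0)/0.000805664 = 1628.4703 → code 1628 (floor).
Code 1628 maps back to 0 + 1628×0.000805664 V = 1.3116211 V.
Error = 1.312 − 1.3116211 = 0.000378906 V = 0.379 mV.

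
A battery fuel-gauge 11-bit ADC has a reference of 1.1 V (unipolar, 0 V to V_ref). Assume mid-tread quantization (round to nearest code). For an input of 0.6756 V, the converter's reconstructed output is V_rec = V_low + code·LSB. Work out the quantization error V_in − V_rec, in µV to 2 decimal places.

LSB = 1.1/2^11 = 0.537 mV.
(0.6756 − 0)/0.000537109 = 1257.8444; round gives code 1258.
V_rec = 0 + 1258·0.000537109 = 0.67568359 V.
Difference: -8.35937e-05 V → -83.59 µV.

-83.59 µV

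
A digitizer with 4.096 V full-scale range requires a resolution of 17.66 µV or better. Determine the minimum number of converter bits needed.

Number of steps required ≥ 4.096 V / 17.66 µV = 231936.58.
Need 2^N ≥ 231936.58; 2^17 = 131072, 2^18 = 262144.
Minimum N = 18.

18 bits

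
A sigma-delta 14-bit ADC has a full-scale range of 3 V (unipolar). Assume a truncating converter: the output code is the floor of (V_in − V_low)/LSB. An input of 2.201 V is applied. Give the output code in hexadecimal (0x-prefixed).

With 16384 levels over 3 V, one step is 183.11 µV.
(2.201 − 0) / 0.000183105 = 12020.395 LSBs.
Floor → code 12020.
In hexadecimal (0x-prefixed): 0x2EF4.

code 0x2EF4 (decimal 12020)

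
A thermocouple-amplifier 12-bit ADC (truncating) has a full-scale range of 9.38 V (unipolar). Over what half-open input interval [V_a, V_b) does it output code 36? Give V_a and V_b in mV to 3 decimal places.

[82.441 mV, 84.731 mV)

LSB = 9.38/2^12 = 2.290 mV.
V_a = V_low + 36·LSB = 0.0824414 V; V_b = V_low + 37·LSB = 0.0847314 V.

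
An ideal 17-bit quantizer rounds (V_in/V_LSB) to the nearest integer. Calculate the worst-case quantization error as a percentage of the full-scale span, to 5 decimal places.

Rounding → worst-case error = ½ LSB = V_FS/2^18, so 100/262144 = 0.00038147 % of full scale.

0.00038 %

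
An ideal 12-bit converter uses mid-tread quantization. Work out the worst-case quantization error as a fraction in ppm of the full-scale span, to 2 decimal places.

Rounding → worst-case error = ½ LSB = V_FS/2^13, so 1e+06/8192 = 122.07 ppm of full scale.

122.07 ppm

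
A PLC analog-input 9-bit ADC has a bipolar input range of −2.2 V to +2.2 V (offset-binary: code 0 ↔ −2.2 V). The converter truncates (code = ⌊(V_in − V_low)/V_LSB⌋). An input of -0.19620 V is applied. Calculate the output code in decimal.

LSB = 4.4 V / 512 = 8.594 mV.
(-0.19620 − (−2.2)) / 0.00859375 = 233.169 LSBs.
Floor → code 233.

code 233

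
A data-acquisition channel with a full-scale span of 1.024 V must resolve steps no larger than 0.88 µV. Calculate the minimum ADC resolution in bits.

21 bits

Number of steps required ≥ 1.024 V / 0.88 µV = 1163636.36.
Need 2^N ≥ 1163636.36; 2^20 = 1048576, 2^21 = 2097152.
Minimum N = 21.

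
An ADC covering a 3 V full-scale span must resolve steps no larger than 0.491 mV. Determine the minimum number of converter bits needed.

Number of steps required ≥ 3 V / 0.491 mV = 6109.98.
Need 2^N ≥ 6109.98; 2^12 = 4096, 2^13 = 8192.
Minimum N = 13.

13 bits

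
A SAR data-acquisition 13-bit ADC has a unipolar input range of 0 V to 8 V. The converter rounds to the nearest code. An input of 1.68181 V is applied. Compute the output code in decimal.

code 1722

With 8192 levels over 8 V, one step is 0.977 mV.
(V_in − V_low)/LSB = (1.68181 − 0) / 0.000976562 = 1722.173.
So the output code is 1722.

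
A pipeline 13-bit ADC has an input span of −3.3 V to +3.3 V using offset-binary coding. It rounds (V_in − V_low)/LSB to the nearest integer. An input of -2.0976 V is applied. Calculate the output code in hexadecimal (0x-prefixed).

Full-scale span = 6.6 V; LSB = 6.6/2^13 = 0.806 mV.
Input sits at 1492.433 steps above V_low.
So the output code is 1492.
In hexadecimal (0x-prefixed): 0x5D4.

code 0x5D4 (decimal 1492)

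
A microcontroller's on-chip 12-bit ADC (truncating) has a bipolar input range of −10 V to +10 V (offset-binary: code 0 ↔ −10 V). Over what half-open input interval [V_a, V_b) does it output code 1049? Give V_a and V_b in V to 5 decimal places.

LSB = 20/2^12 = 4.883 mV.
V_a = V_low + 1049·LSB = -4.87793 V; V_b = V_low + 1050·LSB = -4.87305 V.

[-4.87793 V, -4.87305 V)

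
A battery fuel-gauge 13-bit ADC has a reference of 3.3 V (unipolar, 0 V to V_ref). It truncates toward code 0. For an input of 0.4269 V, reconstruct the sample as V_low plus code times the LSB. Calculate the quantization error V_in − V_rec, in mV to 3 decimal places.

Step size: 3.3 V ÷ 2^13 = 402.83 µV.
(0.4269 − 0)/0.000402832 = 1059.7469; ⌊·⌋ gives code 1059.
Code 1059 maps back to 0 + 1059×0.000402832 V = 0.42659912 V.
V_in − V_rec = 0.000300879 V = 0.301 mV.

0.301 mV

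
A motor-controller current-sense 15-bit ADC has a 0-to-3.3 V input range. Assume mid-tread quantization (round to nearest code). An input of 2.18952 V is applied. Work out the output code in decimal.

Full-scale span = 3.3 V; LSB = 3.3/2^15 = 100.71 µV.
(V_in − V_low)/LSB = (2.18952 − 0) / 0.000100708 = 21741.270.
Round → code 21741.

code 21741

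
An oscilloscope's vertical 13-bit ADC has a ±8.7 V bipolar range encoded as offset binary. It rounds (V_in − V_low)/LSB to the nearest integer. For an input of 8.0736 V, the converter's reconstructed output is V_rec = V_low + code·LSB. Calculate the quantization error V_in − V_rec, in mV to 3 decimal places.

One LSB is 17.4 V / 8192 = 2.124 mV.
(8.0736 − (−8.7))/0.00212402 = 7897.0880; round gives code 7897.
V_rec = (−8.7) + 7897·0.00212402 = 8.0734131 V.
Error = 8.0736 − 8.0734131 = 0.000186914 V = 0.187 mV.

0.187 mV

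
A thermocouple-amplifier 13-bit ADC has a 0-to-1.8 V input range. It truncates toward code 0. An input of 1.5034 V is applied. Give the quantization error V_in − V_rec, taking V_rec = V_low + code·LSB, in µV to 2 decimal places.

Step size: 1.8 V ÷ 2^13 = 219.73 µV.
(V_in − V_low)/LSB = (1.5034 − 0)/0.000219727 = 6842.1404 → code 6842 (floor).
V_rec = 0 + 6842·0.000219727 = 1.5033691 V.
Error = 1.5034 − 1.5033691 = 3.08594e-05 V = 30.86 µV.

30.86 µV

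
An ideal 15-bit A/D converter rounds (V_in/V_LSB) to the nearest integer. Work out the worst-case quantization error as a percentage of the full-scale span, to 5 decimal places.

0.00153 %

Rounding → worst-case error = ½ LSB = V_FS/2^16, so 100/65536 = 0.00152588 % of full scale.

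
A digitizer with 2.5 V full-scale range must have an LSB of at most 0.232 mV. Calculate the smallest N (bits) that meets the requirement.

14 bits

Number of steps required ≥ 2.5 V / 0.232 mV = 10775.86.
Need 2^N ≥ 10775.86; 2^13 = 8192, 2^14 = 16384.
Minimum N = 14.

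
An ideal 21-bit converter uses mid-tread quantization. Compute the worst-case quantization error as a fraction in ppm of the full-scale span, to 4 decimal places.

0.2384 ppm

Rounding → worst-case error = ½ LSB = V_FS/2^22, so 1e+06/4194304 = 0.238419 ppm of full scale.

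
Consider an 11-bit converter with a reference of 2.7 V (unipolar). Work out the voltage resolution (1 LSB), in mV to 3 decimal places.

Full-scale span = 2.7 V.
LSB = 2.7 / 2^11 = 2.7 / 2048 = 0.00131836 V = 1.318 mV.

1.318 mV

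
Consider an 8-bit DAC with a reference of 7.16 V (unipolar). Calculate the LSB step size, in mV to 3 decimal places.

27.969 mV

Full-scale span = 7.16 V.
LSB = 7.16 / 2^8 = 7.16 / 256 = 0.0279688 V = 27.969 mV.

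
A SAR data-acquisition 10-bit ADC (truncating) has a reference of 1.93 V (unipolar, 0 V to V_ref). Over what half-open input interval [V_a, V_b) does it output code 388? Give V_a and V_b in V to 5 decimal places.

LSB = 1.93/2^10 = 1.885 mV.
V_a = V_low + 388·LSB = 0.731289 V; V_b = V_low + 389·LSB = 0.733174 V.

[0.73129 V, 0.73317 V)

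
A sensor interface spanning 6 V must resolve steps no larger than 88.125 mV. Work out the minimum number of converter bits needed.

7 bits

Number of steps required ≥ 6 V / 88.125 mV = 68.09.
Need 2^N ≥ 68.09; 2^6 = 64, 2^7 = 128.
Minimum N = 7.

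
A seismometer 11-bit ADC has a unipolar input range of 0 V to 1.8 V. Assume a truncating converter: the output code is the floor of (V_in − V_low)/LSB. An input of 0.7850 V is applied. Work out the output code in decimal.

With 2048 levels over 1.8 V, one step is 0.879 mV.
Input sits at 893.156 steps above V_low.
So the output code is 893.

code 893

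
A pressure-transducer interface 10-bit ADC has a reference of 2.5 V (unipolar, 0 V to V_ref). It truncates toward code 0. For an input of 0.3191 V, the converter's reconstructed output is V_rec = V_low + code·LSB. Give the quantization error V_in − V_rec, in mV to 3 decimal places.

1.717 mV

Step size: 2.5 V ÷ 2^10 = 2.441 mV.
(0.3191 − 0)/0.00244141 = 130.7034; ⌊·⌋ gives code 130.
Code 130 maps back to 0 + 130×0.00244141 V = 0.31738281 V.
Error = 0.3191 − 0.31738281 = 0.00171719 V = 1.717 mV.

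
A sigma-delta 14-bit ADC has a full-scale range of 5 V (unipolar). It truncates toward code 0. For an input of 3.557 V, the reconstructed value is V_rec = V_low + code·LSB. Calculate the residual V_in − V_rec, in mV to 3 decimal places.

0.176 mV

One LSB is 5 V / 16384 = 305.18 µV.
(V_in − V_low)/LSB = (3.557 − 0)/0.000305176 = 11655.5776 → code 11655 (floor).
Code 11655 maps back to 0 + 11655×0.000305176 V = 3.5568237 V.
Difference: 0.00017627 V → 0.176 mV.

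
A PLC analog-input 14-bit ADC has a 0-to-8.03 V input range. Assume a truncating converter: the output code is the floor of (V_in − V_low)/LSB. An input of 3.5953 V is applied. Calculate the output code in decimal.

With 16384 levels over 8.03 V, one step is 490.11 µV.
(3.5953 − 0) / 0.000490112 = 7335.666 LSBs.
So the output code is 7335.

code 7335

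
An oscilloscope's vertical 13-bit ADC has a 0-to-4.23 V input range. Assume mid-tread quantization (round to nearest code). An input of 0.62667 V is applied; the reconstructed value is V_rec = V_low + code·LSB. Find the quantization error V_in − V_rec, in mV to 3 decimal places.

Step size: 4.23 V ÷ 2^13 = 0.516 mV.
(0.62667 − 0)/0.000516357 = 1213.6361; round gives code 1214.
V_rec = 0 + 1214·0.000516357 = 0.62685791 V.
V_in − V_rec = -0.00018791 V = -0.188 mV.

-0.188 mV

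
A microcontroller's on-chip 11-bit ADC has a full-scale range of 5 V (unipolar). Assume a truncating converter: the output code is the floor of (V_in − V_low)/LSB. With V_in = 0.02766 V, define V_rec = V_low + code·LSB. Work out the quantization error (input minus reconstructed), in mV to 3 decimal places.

One LSB is 5 V / 2048 = 2.441 mV.
Scaled input = 11.3295 LSBs, so code = 11.
V_rec = 0 + 11·0.00244141 = 0.026855469 V.
Difference: 0.000804531 V → 0.805 mV.

0.805 mV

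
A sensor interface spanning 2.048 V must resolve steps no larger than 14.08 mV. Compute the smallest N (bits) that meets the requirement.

8 bits

Number of steps required ≥ 2.048 V / 14.08 mV = 145.45.
Need 2^N ≥ 145.45; 2^7 = 128, 2^8 = 256.
Minimum N = 8.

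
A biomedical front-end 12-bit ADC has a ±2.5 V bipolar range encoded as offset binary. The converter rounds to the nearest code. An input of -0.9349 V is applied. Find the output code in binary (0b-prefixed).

Full-scale span = 5 V; LSB = 5/2^12 = 1.221 mV.
(V_in − V_low)/LSB = (-0.9349 − (−2.5)) / 0.0012207 = 1282.130.
So the output code is 1282.
In binary (0b-prefixed): 0b10100000010.

code 0b10100000010 (decimal 1282)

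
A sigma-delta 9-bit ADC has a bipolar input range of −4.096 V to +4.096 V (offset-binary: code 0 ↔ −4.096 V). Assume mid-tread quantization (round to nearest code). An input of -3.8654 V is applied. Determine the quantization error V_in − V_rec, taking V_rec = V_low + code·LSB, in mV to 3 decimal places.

6.600 mV

LSB = 8.192/2^9 = 16.000 mV.
(V_in − V_low)/LSB = (-3.8654 − (−4.096))/0.016 = 14.4125 → code 14 (round).
V_rec = (−4.096) + 14·0.016 = -3.872 V.
Difference: 0.0066 V → 6.600 mV.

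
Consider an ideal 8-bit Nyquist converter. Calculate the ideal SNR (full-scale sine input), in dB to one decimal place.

SNR ≈ 6.02·N + 1.76 dB = 6.02·8 + 1.76 = 49.92 dB.

49.9 dB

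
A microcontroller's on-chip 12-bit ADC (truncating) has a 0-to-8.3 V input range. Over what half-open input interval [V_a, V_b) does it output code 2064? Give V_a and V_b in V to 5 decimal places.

[4.18242 V, 4.18445 V)

LSB = 8.3/2^12 = 2.026 mV.
V_a = V_low + 2064·LSB = 4.18242 V; V_b = V_low + 2065·LSB = 4.18445 V.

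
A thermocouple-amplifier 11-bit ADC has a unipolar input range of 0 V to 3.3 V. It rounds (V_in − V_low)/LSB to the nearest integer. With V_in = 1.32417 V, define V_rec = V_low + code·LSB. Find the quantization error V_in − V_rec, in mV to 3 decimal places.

Step size: 3.3 V ÷ 2^11 = 1.611 mV.
(1.32417 − 0)/0.00161133 = 821.7879; round gives code 822.
V_rec = 0 + 822·0.00161133 = 1.3245117 V.
V_in − V_rec = -0.000341719 V = -0.342 mV.

-0.342 mV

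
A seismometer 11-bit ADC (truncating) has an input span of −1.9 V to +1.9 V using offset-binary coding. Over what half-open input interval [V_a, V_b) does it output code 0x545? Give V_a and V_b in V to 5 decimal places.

LSB = 3.8/2^11 = 1.855 mV.
Code 0x545 = 1349 decimal.
V_a = V_low + 1349·LSB = 0.603027 V; V_b = V_low + 1350·LSB = 0.604883 V.

[0.60303 V, 0.60488 V)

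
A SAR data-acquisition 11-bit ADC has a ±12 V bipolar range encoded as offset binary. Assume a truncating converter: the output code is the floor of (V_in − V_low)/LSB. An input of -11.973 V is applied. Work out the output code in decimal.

code 2

LSB = 24 V / 2048 = 11.719 mV.
(-11.973 − (−12)) / 0.0117188 = 2.304 LSBs.
So the output code is 2.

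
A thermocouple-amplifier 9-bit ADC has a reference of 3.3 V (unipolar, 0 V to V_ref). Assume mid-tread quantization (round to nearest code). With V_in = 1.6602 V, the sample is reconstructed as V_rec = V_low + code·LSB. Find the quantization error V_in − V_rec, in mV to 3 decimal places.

-2.691 mV

One LSB is 3.3 V / 512 = 6.445 mV.
Scaled input = 257.5825 LSBs, so code = 258.
Code 258 maps back to 0 + 258×0.00644531 V = 1.6628906 V.
Difference: -0.00269062 V → -2.691 mV.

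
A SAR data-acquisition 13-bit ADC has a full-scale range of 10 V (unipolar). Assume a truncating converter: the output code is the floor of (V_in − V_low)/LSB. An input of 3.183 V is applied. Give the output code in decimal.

Full-scale span = 10 V; LSB = 10/2^13 = 1.221 mV.
(3.183 − 0) / 0.0012207 = 2607.514 LSBs.
⌊·⌋(2607.514) = 2607.

code 2607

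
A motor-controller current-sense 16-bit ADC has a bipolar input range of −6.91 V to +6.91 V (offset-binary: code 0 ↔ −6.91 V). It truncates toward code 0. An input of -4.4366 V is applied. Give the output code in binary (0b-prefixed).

code 0b10110111010001 (decimal 11729)

LSB = 13.82 V / 65536 = 210.88 µV.
Input sits at 11729.142 steps above V_low.
So the output code is 11729.
In binary (0b-prefixed): 0b10110111010001.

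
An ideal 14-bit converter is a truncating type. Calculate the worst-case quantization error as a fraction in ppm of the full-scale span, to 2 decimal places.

Truncating → worst-case error = 1 LSB = V_FS/2^14, so 1e+06/16384 = 61.0352 ppm of full scale.

61.04 ppm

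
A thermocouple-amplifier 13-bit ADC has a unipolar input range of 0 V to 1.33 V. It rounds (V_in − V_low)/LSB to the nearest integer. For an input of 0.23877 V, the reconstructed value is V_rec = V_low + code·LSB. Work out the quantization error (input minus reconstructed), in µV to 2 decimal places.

Step size: 1.33 V ÷ 2^13 = 162.35 µV.
(0.23877 − 0)/0.000162354 = 1470.6796; round gives code 1471.
Code 1471 maps back to 0 + 1471×0.000162354 V = 0.23882202 V.
Error = 0.23877 − 0.23882202 = -5.20215e-05 V = -52.02 µV.

-52.02 µV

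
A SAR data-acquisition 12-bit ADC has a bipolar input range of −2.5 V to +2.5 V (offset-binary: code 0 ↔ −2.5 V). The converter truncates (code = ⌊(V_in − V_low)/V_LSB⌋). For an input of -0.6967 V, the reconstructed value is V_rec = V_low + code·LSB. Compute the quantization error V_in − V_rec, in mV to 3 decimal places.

0.321 mV

One LSB is 5 V / 4096 = 1.221 mV.
(V_in − V_low)/LSB = (-0.6967 − (−2.5))/0.0012207 = 1477.2634 → code 1477 (floor).
V_rec = (−2.5) + 1477·0.0012207 = -0.69702148 V.
Difference: 0.000321484 V → 0.321 mV.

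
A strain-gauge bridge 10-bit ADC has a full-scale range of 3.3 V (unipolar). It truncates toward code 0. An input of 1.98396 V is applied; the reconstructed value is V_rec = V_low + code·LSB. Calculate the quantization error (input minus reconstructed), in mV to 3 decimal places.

2.026 mV

Step size: 3.3 V ÷ 2^10 = 3.223 mV.
(V_in − V_low)/LSB = (1.98396 − 0)/0.00322266 = 615.6288 → code 615 (floor).
V_rec = 0 + 615·0.00322266 = 1.9819336 V.
Difference: 0.00202641 V → 2.026 mV.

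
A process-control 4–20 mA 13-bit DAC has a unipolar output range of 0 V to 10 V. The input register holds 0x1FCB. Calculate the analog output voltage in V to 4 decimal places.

LSB = 10 V / 2^13 = 1.221 mV.
Code 0x1FCB = 8139 decimal.
V_out = 0 + 8139 × 0.0012207 V = 9.9353 V.

9.9353 V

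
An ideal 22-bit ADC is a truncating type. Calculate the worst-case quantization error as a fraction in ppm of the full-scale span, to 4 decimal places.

0.2384 ppm

Truncating → worst-case error = 1 LSB = V_FS/2^22, so 1e+06/4194304 = 0.238419 ppm of full scale.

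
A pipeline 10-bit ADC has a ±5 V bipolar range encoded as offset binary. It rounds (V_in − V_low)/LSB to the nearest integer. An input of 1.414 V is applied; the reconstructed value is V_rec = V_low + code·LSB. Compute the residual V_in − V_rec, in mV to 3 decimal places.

LSB = 10/2^10 = 9.766 mV.
Scaled input = 656.7936 LSBs, so code = 657.
V_rec = (−5) + 657·0.00976562 = 1.4160156 V.
Difference: -0.00201563 V → -2.016 mV.

-2.016 mV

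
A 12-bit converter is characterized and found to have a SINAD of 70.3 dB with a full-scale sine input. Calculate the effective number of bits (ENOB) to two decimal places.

11.39 bits

ENOB = (SINAD − 1.76) / 6.02 = (70.3 − 1.76)/6.02 = 11.385.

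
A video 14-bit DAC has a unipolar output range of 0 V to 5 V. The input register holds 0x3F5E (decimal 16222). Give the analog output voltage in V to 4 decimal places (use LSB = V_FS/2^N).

LSB = 5 V / 2^14 = 305.18 µV.
Code 0x3F5E = 16222 decimal.
V_out = 0 + 16222 × 0.000305176 V = 4.95056 V.

4.9506 V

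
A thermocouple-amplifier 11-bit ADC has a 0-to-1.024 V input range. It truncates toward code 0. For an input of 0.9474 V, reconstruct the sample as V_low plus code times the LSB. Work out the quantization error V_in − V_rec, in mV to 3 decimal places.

One LSB is 1.024 V / 2048 = 0.500 mV.
Scaled input = 1894.8000 LSBs, so code = 1894.
Reconstructed: 0.947 V.
Error = 0.9474 − 0.947 = 0.0004 V = 0.400 mV.

0.400 mV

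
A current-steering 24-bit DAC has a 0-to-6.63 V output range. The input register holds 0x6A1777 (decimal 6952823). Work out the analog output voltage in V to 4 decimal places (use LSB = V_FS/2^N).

LSB = 6.63 V / 2^24 = 0.40 µV.
Code 0x6A1777 = 6952823 decimal.
V_out = 0 + 6952823 × 3.95179e-07 V = 2.74761 V.

2.7476 V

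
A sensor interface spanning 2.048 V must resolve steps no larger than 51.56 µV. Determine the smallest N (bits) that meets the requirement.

Number of steps required ≥ 2.048 V / 51.56 µV = 39720.71.
Need 2^N ≥ 39720.71; 2^15 = 32768, 2^16 = 65536.
Minimum N = 16.

16 bits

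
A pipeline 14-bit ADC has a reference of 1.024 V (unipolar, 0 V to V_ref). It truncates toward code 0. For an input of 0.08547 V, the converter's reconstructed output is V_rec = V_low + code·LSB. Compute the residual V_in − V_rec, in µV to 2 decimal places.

32.50 µV

LSB = 1.024/2^14 = 62.50 µV.
(V_in − V_low)/LSB = (0.08547 − 0)/6.25e-05 = 1367.5200 → code 1367 (floor).
V_rec = 0 + 1367·6.25e-05 = 0.0854375 V.
V_in − V_rec = 3.25e-05 V = 32.50 µV.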